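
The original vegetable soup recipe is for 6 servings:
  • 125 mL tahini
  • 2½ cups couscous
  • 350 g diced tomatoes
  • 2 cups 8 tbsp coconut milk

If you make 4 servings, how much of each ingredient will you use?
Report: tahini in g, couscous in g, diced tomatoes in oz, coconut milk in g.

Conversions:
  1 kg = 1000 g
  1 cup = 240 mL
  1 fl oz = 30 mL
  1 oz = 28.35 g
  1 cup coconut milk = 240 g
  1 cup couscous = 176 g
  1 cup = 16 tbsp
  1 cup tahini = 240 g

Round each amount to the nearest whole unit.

tahini: 83 g; couscous: 293 g; diced tomatoes: 8 oz; coconut milk: 400 g

Scaling factor: 4/6 = 2/3.
tahini: 125 mL × 2/3 ÷ 240 mL/cup × 240 g/cup ≈ 83 g
couscous: 2.5 cup × 2/3 × 176 g/cup ≈ 293 g
diced tomatoes: 350 g × 2/3 ÷ 28.35 g/oz ≈ 8 oz
coconut milk: (2 cup + 8 tbsp = 2.5 cup) × 2/3 × 240 g/cup = 400 g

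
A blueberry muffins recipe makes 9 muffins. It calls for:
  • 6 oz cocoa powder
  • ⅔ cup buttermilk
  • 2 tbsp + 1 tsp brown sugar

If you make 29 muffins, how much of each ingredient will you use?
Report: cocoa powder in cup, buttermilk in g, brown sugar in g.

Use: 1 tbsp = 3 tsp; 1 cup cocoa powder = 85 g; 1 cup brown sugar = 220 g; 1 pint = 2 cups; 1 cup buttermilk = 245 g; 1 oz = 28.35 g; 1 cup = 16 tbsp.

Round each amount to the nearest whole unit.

Scaling factor: 29/9.
cocoa powder: 6 oz × 29/9 × 28.35 g/oz ÷ 85 g/cup ≈ 6 cup
buttermilk: 2/3 cup × 29/9 × 245 g/cup ≈ 526 g
brown sugar: (2 tbsp + 1 tsp = 7/3 tbsp) × 29/9 ÷ 16 tbsp/cup × 220 g/cup ≈ 103 g

cocoa powder: 6 cup; buttermilk: 526 g; brown sugar: 103 g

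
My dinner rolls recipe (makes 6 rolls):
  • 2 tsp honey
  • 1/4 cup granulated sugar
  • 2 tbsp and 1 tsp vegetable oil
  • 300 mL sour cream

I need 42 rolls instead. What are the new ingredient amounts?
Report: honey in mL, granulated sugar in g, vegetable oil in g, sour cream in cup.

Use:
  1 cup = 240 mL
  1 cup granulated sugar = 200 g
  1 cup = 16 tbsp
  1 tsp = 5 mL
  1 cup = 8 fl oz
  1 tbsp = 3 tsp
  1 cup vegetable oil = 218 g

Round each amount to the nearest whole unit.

honey: 70 mL; granulated sugar: 350 g; vegetable oil: 223 g; sour cream: 9 cup

Scaling factor: 42/6 = 7.
honey: 2 tsp × 7 × 5 mL/tsp = 70 mL
granulated sugar: 0.25 cup × 7 × 200 g/cup = 350 g
vegetable oil: (2 tbsp + 1 tsp = 7/3 tbsp) × 7 ÷ 16 tbsp/cup × 218 g/cup ≈ 223 g
sour cream: 300 mL × 7 ÷ 240 mL/cup ≈ 9 cup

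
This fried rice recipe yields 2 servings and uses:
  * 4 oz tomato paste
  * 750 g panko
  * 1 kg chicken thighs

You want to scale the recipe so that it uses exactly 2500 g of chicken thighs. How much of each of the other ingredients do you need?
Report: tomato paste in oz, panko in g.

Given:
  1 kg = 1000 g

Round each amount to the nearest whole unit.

The original recipe has 1000 g of chicken thighs, so the scaling factor is 2500 ÷ 1000 = 5/2 = 2.5.
tomato paste: 4 oz × 5/2 = 10 oz
panko: 750 g × 5/2 = 1875 g

tomato paste: 10 oz; panko: 1875 g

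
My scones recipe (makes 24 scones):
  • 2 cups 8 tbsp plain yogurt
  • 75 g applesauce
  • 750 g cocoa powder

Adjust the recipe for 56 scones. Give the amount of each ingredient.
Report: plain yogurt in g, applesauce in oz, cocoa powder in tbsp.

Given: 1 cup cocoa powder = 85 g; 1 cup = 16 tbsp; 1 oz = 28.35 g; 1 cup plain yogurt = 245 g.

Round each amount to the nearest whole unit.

Scaling factor: 56/24 = 7/3.
plain yogurt: (2 cup + 8 tbsp = 2.5 cup) × 7/3 × 245 g/cup ≈ 1429 g
applesauce: 75 g × 7/3 ÷ 28.35 g/oz ≈ 6 oz
cocoa powder: 750 g × 7/3 ÷ 85 g/cup × 16 tbsp/cup ≈ 329 tbsp

plain yogurt: 1429 g; applesauce: 6 oz; cocoa powder: 329 tbsp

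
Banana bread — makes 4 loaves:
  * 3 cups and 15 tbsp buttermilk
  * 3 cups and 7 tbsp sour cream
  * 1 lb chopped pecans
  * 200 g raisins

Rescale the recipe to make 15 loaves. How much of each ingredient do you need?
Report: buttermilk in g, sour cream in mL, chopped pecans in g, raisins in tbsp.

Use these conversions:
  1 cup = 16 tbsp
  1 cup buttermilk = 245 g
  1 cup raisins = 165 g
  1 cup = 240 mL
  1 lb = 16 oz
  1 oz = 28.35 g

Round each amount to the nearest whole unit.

buttermilk: 3618 g; sour cream: 3094 mL; chopped pecans: 1701 g; raisins: 73 tbsp

Scaling factor: 15/4 = 3.75.
buttermilk: (3 cup + 15 tbsp = 3.9375 cup) × 15/4 × 245 g/cup ≈ 3618 g
sour cream: (3 cup + 7 tbsp = 3.4375 cup) × 15/4 × 240 mL/cup ≈ 3094 mL
chopped pecans: 1 lb × 15/4 × 16 oz/lb × 28.35 g/oz = 1701 g
raisins: 200 g × 15/4 ÷ 165 g/cup × 16 tbsp/cup ≈ 73 tbsp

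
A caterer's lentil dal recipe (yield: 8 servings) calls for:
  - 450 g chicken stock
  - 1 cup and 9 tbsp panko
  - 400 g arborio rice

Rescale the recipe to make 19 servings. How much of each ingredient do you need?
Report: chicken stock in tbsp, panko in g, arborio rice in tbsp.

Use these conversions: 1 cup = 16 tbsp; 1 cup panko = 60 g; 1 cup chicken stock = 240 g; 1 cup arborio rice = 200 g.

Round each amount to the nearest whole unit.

Scaling factor: 19/8 = 2.375.
chicken stock: 450 g × 19/8 ÷ 240 g/cup × 16 tbsp/cup ≈ 71 tbsp
panko: (1 cup + 9 tbsp = 1.5625 cup) × 19/8 × 60 g/cup ≈ 223 g
arborio rice: 400 g × 19/8 ÷ 200 g/cup × 16 tbsp/cup = 76 tbsp

chicken stock: 71 tbsp; panko: 223 g; arborio rice: 76 tbsp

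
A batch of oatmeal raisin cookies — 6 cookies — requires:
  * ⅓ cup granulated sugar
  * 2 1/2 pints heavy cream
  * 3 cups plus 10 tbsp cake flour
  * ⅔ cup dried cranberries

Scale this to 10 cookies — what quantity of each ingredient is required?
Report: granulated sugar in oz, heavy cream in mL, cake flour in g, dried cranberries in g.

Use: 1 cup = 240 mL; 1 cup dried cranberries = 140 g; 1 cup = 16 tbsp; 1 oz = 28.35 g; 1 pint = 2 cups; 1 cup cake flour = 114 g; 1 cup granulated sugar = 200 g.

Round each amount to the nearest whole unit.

granulated sugar: 4 oz; heavy cream: 2000 mL; cake flour: 689 g; dried cranberries: 156 g

Scaling factor: 10/6 = 5/3.
granulated sugar: 1/3 cup × 5/3 × 200 g/cup ÷ 28.35 g/oz ≈ 4 oz
heavy cream: 2.5 pint × 5/3 × 2 cup/pint × 240 mL/cup = 2000 mL
cake flour: (3 cup + 10 tbsp = 3.625 cup) × 5/3 × 114 g/cup ≈ 689 g
dried cranberries: 2/3 cup × 5/3 × 140 g/cup ≈ 156 g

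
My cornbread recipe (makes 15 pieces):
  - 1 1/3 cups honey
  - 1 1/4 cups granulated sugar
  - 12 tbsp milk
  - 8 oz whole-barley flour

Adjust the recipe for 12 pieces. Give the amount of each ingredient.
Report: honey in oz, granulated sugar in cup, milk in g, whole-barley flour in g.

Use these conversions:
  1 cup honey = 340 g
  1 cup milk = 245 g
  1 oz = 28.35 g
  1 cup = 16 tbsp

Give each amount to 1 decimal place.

honey: 12.8 oz; granulated sugar: 1.0 cup; milk: 147.0 g; whole-barley flour: 181.4 g

Scaling factor: 12/15 = 4/5 = 0.8.
honey: 4/3 cup × 4/5 × 340 g/cup ÷ 28.35 g/oz ≈ 12.8 oz
granulated sugar: 1.25 cup × 4/5 = 1.0 cup
milk: 12 tbsp × 4/5 ÷ 16 tbsp/cup × 245 g/cup = 147.0 g
whole-barley flour: 8 oz × 4/5 × 28.35 g/oz ≈ 181.4 g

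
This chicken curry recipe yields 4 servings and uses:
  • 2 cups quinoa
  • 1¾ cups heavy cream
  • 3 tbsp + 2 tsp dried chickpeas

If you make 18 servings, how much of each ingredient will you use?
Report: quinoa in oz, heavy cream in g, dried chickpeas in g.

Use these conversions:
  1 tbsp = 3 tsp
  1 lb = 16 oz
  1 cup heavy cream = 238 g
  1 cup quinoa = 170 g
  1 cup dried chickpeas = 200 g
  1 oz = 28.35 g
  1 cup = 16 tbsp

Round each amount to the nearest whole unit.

quinoa: 54 oz; heavy cream: 1874 g; dried chickpeas: 206 g

Scaling factor: 18/4 = 9/2 = 4.5.
quinoa: 2 cup × 9/2 × 170 g/cup ÷ 28.35 g/oz ≈ 54 oz
heavy cream: 1.75 cup × 9/2 × 238 g/cup ≈ 1874 g
dried chickpeas: (3 tbsp + 2 tsp = 11/3 tbsp) × 9/2 ÷ 16 tbsp/cup × 200 g/cup ≈ 206 g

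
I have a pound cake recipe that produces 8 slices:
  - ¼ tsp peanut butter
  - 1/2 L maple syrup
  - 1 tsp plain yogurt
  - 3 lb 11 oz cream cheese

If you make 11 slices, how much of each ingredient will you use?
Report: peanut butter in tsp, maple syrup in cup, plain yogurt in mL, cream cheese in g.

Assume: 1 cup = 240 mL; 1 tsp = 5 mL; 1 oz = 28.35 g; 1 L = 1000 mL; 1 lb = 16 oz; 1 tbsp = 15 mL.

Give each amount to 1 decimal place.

peanut butter: 0.3 tsp; maple syrup: 2.9 cup; plain yogurt: 6.9 mL; cream cheese: 2299.9 g

Scaling factor: 11/8 = 1.375.
peanut butter: 0.25 tsp × 11/8 ≈ 0.3 tsp
maple syrup: 0.5 L × 11/8 × 1000 mL/L ÷ 240 mL/cup ≈ 2.9 cup
plain yogurt: 1 tsp × 11/8 × 5 mL/tsp ≈ 6.9 mL
cream cheese: (3 lb + 11 oz = 3.6875 lb) × 11/8 × 16 oz/lb × 28.35 g/oz ≈ 2299.9 g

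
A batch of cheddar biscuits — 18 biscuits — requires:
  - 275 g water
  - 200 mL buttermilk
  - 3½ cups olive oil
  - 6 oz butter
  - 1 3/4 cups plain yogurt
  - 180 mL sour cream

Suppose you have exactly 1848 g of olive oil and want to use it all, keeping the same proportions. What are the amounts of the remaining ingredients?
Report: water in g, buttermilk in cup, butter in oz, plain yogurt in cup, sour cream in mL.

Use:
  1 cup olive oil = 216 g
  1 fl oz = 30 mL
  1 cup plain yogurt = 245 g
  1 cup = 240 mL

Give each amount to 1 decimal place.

water: 672.2 g; buttermilk: 2.0 cup; butter: 14.7 oz; plain yogurt: 4.3 cup; sour cream: 440.0 mL

The original recipe has 756 g of olive oil, so the scaling factor is 1848 ÷ 756 = 22/9.
water: 275 g × 22/9 ≈ 672.2 g
buttermilk: 200 mL × 22/9 ÷ 240 mL/cup ≈ 2.0 cup
butter: 6 oz × 22/9 ≈ 14.7 oz
plain yogurt: 1.75 cup × 22/9 ≈ 4.3 cup
sour cream: 180 mL × 22/9 = 440.0 mL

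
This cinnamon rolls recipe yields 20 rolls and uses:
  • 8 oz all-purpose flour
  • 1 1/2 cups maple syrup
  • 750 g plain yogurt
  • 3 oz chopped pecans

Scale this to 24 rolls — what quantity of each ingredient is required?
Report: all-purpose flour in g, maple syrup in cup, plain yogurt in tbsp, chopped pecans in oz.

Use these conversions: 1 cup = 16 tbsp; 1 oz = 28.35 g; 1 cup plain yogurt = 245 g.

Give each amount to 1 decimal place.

Scaling factor: 24/20 = 6/5 = 1.2.
all-purpose flour: 8 oz × 6/5 × 28.35 g/oz ≈ 272.2 g
maple syrup: 1.5 cup × 6/5 = 1.8 cup
plain yogurt: 750 g × 6/5 ÷ 245 g/cup × 16 tbsp/cup ≈ 58.8 tbsp
chopped pecans: 3 oz × 6/5 = 3.6 oz

all-purpose flour: 272.2 g; maple syrup: 1.8 cup; plain yogurt: 58.8 tbsp; chopped pecans: 3.6 oz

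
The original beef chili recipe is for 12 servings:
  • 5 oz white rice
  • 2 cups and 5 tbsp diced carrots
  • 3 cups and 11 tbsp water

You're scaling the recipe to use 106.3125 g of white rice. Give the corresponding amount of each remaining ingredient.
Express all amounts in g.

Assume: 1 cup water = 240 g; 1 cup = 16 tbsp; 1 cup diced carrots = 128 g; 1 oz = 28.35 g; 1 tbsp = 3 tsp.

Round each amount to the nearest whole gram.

The original recipe has 141.75 g of white rice, so the scaling factor is 106.3125 ÷ 141.75 = 3/4 = 0.75.
diced carrots: (2 cup + 5 tbsp = 2.3125 cup) × 3/4 × 128 g/cup = 222 g
water: (3 cup + 11 tbsp = 3.6875 cup) × 3/4 × 240 g/cup ≈ 664 g

diced carrots: 222 g; water: 664 g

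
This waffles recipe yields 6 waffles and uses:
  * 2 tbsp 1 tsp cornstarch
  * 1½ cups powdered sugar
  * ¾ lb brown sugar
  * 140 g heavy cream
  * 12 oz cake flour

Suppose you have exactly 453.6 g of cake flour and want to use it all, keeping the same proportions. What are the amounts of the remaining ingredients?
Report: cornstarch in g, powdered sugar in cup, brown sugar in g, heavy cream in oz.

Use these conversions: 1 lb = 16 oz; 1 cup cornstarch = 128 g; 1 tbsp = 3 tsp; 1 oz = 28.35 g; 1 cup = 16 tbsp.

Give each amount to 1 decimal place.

cornstarch: 24.9 g; powdered sugar: 2.0 cup; brown sugar: 453.6 g; heavy cream: 6.6 oz

The original recipe has 340.2 g of cake flour, so the scaling factor is 453.6 ÷ 340.2 = 4/3.
cornstarch: (2 tbsp + 1 tsp = 7/3 tbsp) × 4/3 ÷ 16 tbsp/cup × 128 g/cup ≈ 24.9 g
powdered sugar: 1.5 cup × 4/3 = 2.0 cup
brown sugar: 0.75 lb × 4/3 × 16 oz/lb × 28.35 g/oz = 453.6 g
heavy cream: 140 g × 4/3 ÷ 28.35 g/oz ≈ 6.6 oz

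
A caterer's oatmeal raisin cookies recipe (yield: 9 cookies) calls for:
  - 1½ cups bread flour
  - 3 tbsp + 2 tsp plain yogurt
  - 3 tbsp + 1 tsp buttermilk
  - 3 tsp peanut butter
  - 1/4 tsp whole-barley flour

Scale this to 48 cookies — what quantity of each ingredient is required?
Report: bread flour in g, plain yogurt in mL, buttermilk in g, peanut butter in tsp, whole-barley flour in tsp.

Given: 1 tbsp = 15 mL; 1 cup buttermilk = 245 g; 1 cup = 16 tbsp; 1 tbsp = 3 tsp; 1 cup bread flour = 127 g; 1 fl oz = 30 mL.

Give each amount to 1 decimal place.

bread flour: 1016.0 g; plain yogurt: 293.3 mL; buttermilk: 272.2 g; peanut butter: 16.0 tsp; whole-barley flour: 1.3 tsp

Scaling factor: 48/9 = 16/3.
bread flour: 1.5 cup × 16/3 × 127 g/cup = 1016.0 g
plain yogurt: (3 tbsp + 2 tsp = 11/3 tbsp) × 16/3 × 15 mL/tbsp ≈ 293.3 mL
buttermilk: (3 tbsp + 1 tsp = 10/3 tbsp) × 16/3 ÷ 16 tbsp/cup × 245 g/cup ≈ 272.2 g
peanut butter: 3 tsp × 16/3 = 16.0 tsp
whole-barley flour: 0.25 tsp × 16/3 ≈ 1.3 tsp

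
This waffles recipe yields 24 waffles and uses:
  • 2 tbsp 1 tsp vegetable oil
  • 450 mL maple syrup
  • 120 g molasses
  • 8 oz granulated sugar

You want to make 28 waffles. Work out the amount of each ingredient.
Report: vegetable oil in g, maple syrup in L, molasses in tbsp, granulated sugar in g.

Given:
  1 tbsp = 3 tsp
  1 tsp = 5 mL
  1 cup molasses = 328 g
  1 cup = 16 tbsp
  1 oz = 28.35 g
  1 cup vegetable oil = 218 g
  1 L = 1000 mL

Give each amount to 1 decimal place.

Scaling factor: 28/24 = 7/6.
vegetable oil: (2 tbsp + 1 tsp = 7/3 tbsp) × 7/6 ÷ 16 tbsp/cup × 218 g/cup ≈ 37.1 g
maple syrup: 450 mL × 7/6 ÷ 1000 mL/L ≈ 0.5 L
molasses: 120 g × 7/6 ÷ 328 g/cup × 16 tbsp/cup ≈ 6.8 tbsp
granulated sugar: 8 oz × 7/6 × 28.35 g/oz = 264.6 g

vegetable oil: 37.1 g; maple syrup: 0.5 L; molasses: 6.8 tbsp; granulated sugar: 264.6 g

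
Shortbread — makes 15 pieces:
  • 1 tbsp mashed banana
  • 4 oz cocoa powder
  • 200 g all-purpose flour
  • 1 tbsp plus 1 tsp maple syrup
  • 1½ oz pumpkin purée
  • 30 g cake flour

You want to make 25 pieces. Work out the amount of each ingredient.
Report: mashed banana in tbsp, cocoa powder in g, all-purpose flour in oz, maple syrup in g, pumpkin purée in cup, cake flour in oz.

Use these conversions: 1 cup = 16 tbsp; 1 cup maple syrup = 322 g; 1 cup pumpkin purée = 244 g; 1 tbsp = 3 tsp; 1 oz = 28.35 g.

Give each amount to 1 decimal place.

mashed banana: 1.7 tbsp; cocoa powder: 189.0 g; all-purpose flour: 11.8 oz; maple syrup: 44.7 g; pumpkin purée: 0.3 cup; cake flour: 1.8 oz

Scaling factor: 25/15 = 5/3.
mashed banana: 1 tbsp × 5/3 ≈ 1.7 tbsp
cocoa powder: 4 oz × 5/3 × 28.35 g/oz = 189.0 g
all-purpose flour: 200 g × 5/3 ÷ 28.35 g/oz ≈ 11.8 oz
maple syrup: (1 tbsp + 1 tsp = 4/3 tbsp) × 5/3 ÷ 16 tbsp/cup × 322 g/cup ≈ 44.7 g
pumpkin purée: 1.5 oz × 5/3 × 28.35 g/oz ÷ 244 g/cup ≈ 0.3 cup
cake flour: 30 g × 5/3 ÷ 28.35 g/oz ≈ 1.8 oz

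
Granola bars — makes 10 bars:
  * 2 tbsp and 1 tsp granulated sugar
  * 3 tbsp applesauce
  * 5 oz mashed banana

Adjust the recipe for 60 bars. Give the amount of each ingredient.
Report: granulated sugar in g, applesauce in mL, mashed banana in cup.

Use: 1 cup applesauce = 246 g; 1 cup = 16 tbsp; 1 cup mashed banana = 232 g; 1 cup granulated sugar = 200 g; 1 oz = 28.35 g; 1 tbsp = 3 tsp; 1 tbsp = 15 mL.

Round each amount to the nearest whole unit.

Scaling factor: 60/10 = 6.
granulated sugar: (2 tbsp + 1 tsp = 7/3 tbsp) × 6 ÷ 16 tbsp/cup × 200 g/cup = 175 g
applesauce: 3 tbsp × 6 × 15 mL/tbsp = 270 mL
mashed banana: 5 oz × 6 × 28.35 g/oz ÷ 232 g/cup ≈ 4 cup

granulated sugar: 175 g; applesauce: 270 mL; mashed banana: 4 cup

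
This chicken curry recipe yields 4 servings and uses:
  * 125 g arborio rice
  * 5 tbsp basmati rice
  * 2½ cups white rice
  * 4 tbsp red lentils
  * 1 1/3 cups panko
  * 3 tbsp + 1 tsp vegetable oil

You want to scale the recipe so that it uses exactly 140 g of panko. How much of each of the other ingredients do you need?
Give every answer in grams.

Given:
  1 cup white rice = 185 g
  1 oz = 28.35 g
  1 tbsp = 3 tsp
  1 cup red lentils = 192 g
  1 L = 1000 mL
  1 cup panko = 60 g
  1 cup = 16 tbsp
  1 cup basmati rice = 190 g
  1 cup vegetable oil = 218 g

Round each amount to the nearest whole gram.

The original recipe has 80 g of panko, so the scaling factor is 140 ÷ 80 = 7/4 = 1.75.
arborio rice: 125 g × 7/4 ≈ 219 g
basmati rice: 5 tbsp × 7/4 ÷ 16 tbsp/cup × 190 g/cup ≈ 104 g
white rice: 2.5 cup × 7/4 × 185 g/cup ≈ 809 g
red lentils: 4 tbsp × 7/4 ÷ 16 tbsp/cup × 192 g/cup = 84 g
vegetable oil: (3 tbsp + 1 tsp = 10/3 tbsp) × 7/4 ÷ 16 tbsp/cup × 218 g/cup ≈ 79 g

arborio rice: 219 g; basmati rice: 104 g; white rice: 809 g; red lentils: 84 g; vegetable oil: 79 g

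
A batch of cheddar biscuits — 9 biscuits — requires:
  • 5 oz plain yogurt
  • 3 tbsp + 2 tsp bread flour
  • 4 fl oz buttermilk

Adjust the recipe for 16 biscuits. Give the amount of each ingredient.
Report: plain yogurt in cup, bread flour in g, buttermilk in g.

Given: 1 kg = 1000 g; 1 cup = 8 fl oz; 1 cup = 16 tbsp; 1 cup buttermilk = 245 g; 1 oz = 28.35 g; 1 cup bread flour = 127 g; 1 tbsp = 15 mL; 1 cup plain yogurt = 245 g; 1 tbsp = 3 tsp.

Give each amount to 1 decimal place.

plain yogurt: 1.0 cup; bread flour: 51.7 g; buttermilk: 217.8 g

Scaling factor: 16/9.
plain yogurt: 5 oz × 16/9 × 28.35 g/oz ÷ 245 g/cup ≈ 1.0 cup
bread flour: (3 tbsp + 2 tsp = 11/3 tbsp) × 16/9 ÷ 16 tbsp/cup × 127 g/cup ≈ 51.7 g
buttermilk: 4 fl oz × 16/9 ÷ 8 fl oz/cup × 245 g/cup ≈ 217.8 g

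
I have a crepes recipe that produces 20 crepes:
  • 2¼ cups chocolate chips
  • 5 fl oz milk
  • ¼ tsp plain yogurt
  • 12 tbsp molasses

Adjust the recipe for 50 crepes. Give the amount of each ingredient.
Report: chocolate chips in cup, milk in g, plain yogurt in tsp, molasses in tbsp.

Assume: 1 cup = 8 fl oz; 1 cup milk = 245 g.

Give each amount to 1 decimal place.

chocolate chips: 5.6 cup; milk: 382.8 g; plain yogurt: 0.6 tsp; molasses: 30.0 tbsp

Scaling factor: 50/20 = 5/2 = 2.5.
chocolate chips: 2.25 cup × 5/2 ≈ 5.6 cup
milk: 5 fl oz × 5/2 ÷ 8 fl oz/cup × 245 g/cup ≈ 382.8 g
plain yogurt: 0.25 tsp × 5/2 ≈ 0.6 tsp
molasses: 12 tbsp × 5/2 = 30.0 tbsp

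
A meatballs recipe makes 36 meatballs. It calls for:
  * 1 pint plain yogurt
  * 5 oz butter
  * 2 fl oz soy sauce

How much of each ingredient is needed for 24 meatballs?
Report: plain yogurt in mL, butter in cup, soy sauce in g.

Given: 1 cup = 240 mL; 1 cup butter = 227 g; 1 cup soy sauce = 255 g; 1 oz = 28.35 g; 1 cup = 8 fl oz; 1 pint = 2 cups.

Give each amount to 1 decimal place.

Scaling factor: 24/36 = 2/3.
plain yogurt: 1 pint × 2/3 × 2 cup/pint × 240 mL/cup = 320.0 mL
butter: 5 oz × 2/3 × 28.35 g/oz ÷ 227 g/cup ≈ 0.4 cup
soy sauce: 2 fl oz × 2/3 ÷ 8 fl oz/cup × 255 g/cup = 42.5 g

plain yogurt: 320.0 mL; butter: 0.4 cup; soy sauce: 42.5 g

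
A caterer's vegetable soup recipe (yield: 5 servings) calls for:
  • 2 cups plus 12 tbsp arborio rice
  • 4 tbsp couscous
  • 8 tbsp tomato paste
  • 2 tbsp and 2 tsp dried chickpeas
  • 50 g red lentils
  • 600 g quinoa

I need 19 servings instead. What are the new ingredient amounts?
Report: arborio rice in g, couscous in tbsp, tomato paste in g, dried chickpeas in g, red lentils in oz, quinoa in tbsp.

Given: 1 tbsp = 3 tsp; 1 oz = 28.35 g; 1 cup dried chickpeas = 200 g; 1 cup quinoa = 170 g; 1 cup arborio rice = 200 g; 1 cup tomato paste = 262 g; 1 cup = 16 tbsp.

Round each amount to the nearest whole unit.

Scaling factor: 19/5 = 3.8.
arborio rice: (2 cup + 12 tbsp = 2.75 cup) × 19/5 × 200 g/cup = 2090 g
couscous: 4 tbsp × 19/5 ≈ 15 tbsp
tomato paste: 8 tbsp × 19/5 ÷ 16 tbsp/cup × 262 g/cup ≈ 498 g
dried chickpeas: (2 tbsp + 2 tsp = 8/3 tbsp) × 19/5 ÷ 16 tbsp/cup × 200 g/cup ≈ 127 g
red lentils: 50 g × 19/5 ÷ 28.35 g/oz ≈ 7 oz
quinoa: 600 g × 19/5 ÷ 170 g/cup × 16 tbsp/cup ≈ 215 tbsp

arborio rice: 2090 g; couscous: 15 tbsp; tomato paste: 498 g; dried chickpeas: 127 g; red lentils: 7 oz; quinoa: 215 tbsp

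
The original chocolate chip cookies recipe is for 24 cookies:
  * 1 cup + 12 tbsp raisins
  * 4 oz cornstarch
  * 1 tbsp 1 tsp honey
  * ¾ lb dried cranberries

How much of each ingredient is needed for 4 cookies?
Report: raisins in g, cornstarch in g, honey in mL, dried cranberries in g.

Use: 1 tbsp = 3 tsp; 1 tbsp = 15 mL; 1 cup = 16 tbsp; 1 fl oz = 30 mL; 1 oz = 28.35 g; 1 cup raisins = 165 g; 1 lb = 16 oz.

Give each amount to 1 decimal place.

raisins: 48.1 g; cornstarch: 18.9 g; honey: 3.3 mL; dried cranberries: 56.7 g

Scaling factor: 4/24 = 1/6.
raisins: (1 cup + 12 tbsp = 1.75 cup) × 1/6 × 165 g/cup ≈ 48.1 g
cornstarch: 4 oz × 1/6 × 28.35 g/oz = 18.9 g
honey: (1 tbsp + 1 tsp = 4/3 tbsp) × 1/6 × 15 mL/tbsp ≈ 3.3 mL
dried cranberries: 0.75 lb × 1/6 × 16 oz/lb × 28.35 g/oz = 56.7 g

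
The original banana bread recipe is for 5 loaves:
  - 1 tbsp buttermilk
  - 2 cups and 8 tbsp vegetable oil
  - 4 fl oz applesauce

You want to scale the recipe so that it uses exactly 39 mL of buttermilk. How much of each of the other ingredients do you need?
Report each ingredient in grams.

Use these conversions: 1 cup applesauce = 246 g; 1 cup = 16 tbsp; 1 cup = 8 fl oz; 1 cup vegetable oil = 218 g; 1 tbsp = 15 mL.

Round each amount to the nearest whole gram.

vegetable oil: 1417 g; applesauce: 320 g

The original recipe has 15 mL of buttermilk, so the scaling factor is 39 ÷ 15 = 13/5 = 2.6.
vegetable oil: (2 cup + 8 tbsp = 2.5 cup) × 13/5 × 218 g/cup = 1417 g
applesauce: 4 fl oz × 13/5 ÷ 8 fl oz/cup × 246 g/cup ≈ 320 g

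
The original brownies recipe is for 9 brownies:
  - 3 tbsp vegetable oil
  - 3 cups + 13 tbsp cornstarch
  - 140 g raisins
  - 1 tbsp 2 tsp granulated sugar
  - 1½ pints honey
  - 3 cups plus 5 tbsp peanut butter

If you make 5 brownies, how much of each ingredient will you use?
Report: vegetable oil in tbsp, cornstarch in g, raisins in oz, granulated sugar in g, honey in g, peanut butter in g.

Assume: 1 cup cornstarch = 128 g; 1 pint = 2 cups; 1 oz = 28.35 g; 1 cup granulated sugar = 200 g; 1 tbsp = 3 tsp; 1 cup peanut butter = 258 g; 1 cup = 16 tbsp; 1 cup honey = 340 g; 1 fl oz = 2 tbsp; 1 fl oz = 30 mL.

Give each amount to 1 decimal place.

vegetable oil: 1.7 tbsp; cornstarch: 271.1 g; raisins: 2.7 oz; granulated sugar: 11.6 g; honey: 566.7 g; peanut butter: 474.8 g

Scaling factor: 5/9.
vegetable oil: 3 tbsp × 5/9 ≈ 1.7 tbsp
cornstarch: (3 cup + 13 tbsp = 3.8125 cup) × 5/9 × 128 g/cup ≈ 271.1 g
raisins: 140 g × 5/9 ÷ 28.35 g/oz ≈ 2.7 oz
granulated sugar: (1 tbsp + 2 tsp = 5/3 tbsp) × 5/9 ÷ 16 tbsp/cup × 200 g/cup ≈ 11.6 g
honey: 1.5 pint × 5/9 × 2 cup/pint × 340 g/cup ≈ 566.7 g
peanut butter: (3 cup + 5 tbsp = 3.3125 cup) × 5/9 × 258 g/cup ≈ 474.8 g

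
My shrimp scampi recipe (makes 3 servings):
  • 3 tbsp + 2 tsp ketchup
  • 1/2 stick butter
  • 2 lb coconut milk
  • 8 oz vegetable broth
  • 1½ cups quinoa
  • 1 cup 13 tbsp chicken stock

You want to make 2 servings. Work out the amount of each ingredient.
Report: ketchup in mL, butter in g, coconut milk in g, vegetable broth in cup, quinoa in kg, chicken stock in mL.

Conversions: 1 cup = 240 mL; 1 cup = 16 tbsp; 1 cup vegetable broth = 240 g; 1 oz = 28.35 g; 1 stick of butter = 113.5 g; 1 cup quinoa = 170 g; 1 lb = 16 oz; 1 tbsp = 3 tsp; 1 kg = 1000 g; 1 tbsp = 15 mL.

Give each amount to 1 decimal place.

Scaling factor: 2/3.
ketchup: (3 tbsp + 2 tsp = 11/3 tbsp) × 2/3 × 15 mL/tbsp ≈ 36.7 mL
butter: 0.5 stick × 2/3 × 113.5 g/stick ≈ 37.8 g
coconut milk: 2 lb × 2/3 × 16 oz/lb × 28.35 g/oz = 604.8 g
vegetable broth: 8 oz × 2/3 × 28.35 g/oz ÷ 240 g/cup ≈ 0.6 cup
quinoa: 1.5 cup × 2/3 × 170 g/cup ÷ 1000 g/kg ≈ 0.2 kg
chicken stock: (1 cup + 13 tbsp = 1.8125 cup) × 2/3 × 240 mL/cup = 290.0 mL

ketchup: 36.7 mL; butter: 37.8 g; coconut milk: 604.8 g; vegetable broth: 0.6 cup; quinoa: 0.2 kg; chicken stock: 290.0 mL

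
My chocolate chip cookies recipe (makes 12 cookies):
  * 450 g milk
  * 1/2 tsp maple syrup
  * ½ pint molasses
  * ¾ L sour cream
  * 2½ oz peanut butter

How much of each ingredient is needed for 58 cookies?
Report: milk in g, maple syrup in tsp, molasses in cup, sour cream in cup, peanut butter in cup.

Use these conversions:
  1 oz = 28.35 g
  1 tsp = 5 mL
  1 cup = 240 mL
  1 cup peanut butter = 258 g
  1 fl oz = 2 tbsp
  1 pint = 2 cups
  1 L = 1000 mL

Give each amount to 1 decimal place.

milk: 2175.0 g; maple syrup: 2.4 tsp; molasses: 4.8 cup; sour cream: 15.1 cup; peanut butter: 1.3 cup

Scaling factor: 58/12 = 29/6.
milk: 450 g × 29/6 = 2175.0 g
maple syrup: 0.5 tsp × 29/6 ≈ 2.4 tsp
molasses: 0.5 pint × 29/6 × 2 cup/pint ≈ 4.8 cup
sour cream: 0.75 L × 29/6 × 1000 mL/L ÷ 240 mL/cup ≈ 15.1 cup
peanut butter: 2.5 oz × 29/6 × 28.35 g/oz ÷ 258 g/cup ≈ 1.3 cup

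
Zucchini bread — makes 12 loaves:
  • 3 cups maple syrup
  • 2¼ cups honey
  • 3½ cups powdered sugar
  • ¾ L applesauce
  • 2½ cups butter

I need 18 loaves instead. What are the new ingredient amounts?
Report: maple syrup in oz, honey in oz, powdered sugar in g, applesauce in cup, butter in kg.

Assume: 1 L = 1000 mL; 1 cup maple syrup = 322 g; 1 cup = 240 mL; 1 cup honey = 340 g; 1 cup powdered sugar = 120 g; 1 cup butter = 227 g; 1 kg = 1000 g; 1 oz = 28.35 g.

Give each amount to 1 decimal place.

Scaling factor: 18/12 = 3/2 = 1.5.
maple syrup: 3 cup × 3/2 × 322 g/cup ÷ 28.35 g/oz ≈ 51.1 oz
honey: 2.25 cup × 3/2 × 340 g/cup ÷ 28.35 g/oz ≈ 40.5 oz
powdered sugar: 3.5 cup × 3/2 × 120 g/cup = 630.0 g
applesauce: 0.75 L × 3/2 × 1000 mL/L ÷ 240 mL/cup ≈ 4.7 cup
butter: 2.5 cup × 3/2 × 227 g/cup ÷ 1000 g/kg ≈ 0.9 kg

maple syrup: 51.1 oz; honey: 40.5 oz; powdered sugar: 630.0 g; applesauce: 4.7 cup; butter: 0.9 kg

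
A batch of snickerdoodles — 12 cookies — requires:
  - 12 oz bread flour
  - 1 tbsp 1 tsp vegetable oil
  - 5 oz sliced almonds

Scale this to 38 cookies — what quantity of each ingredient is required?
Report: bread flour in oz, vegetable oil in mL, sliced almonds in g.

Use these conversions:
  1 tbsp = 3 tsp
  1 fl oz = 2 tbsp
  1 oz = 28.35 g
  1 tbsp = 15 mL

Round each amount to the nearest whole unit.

Scaling factor: 38/12 = 19/6.
bread flour: 12 oz × 19/6 = 38 oz
vegetable oil: (1 tbsp + 1 tsp = 4/3 tbsp) × 19/6 × 15 mL/tbsp ≈ 63 mL
sliced almonds: 5 oz × 19/6 × 28.35 g/oz ≈ 449 g

bread flour: 38 oz; vegetable oil: 63 mL; sliced almonds: 449 g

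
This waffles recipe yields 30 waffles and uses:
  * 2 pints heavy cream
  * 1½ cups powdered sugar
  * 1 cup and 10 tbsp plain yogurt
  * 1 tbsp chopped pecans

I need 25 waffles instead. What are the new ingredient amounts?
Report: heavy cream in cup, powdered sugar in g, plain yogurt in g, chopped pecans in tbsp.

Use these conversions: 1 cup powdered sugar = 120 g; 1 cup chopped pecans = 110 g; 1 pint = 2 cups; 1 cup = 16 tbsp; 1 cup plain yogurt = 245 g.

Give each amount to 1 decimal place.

heavy cream: 3.3 cup; powdered sugar: 150.0 g; plain yogurt: 331.8 g; chopped pecans: 0.8 tbsp

Scaling factor: 25/30 = 5/6.
heavy cream: 2 pint × 5/6 × 2 cup/pint ≈ 3.3 cup
powdered sugar: 1.5 cup × 5/6 × 120 g/cup = 150.0 g
plain yogurt: (1 cup + 10 tbsp = 1.625 cup) × 5/6 × 245 g/cup ≈ 331.8 g
chopped pecans: 1 tbsp × 5/6 ≈ 0.8 tbsp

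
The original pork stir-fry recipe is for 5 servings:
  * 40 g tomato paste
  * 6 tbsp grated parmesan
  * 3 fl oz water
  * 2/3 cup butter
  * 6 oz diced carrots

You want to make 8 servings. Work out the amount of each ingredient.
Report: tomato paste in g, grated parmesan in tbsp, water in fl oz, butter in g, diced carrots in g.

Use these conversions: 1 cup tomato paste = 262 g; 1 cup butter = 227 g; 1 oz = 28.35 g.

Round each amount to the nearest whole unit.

Scaling factor: 8/5 = 1.6.
tomato paste: 40 g × 8/5 = 64 g
grated parmesan: 6 tbsp × 8/5 ≈ 10 tbsp
water: 3 fl oz × 8/5 ≈ 5 fl oz
butter: 2/3 cup × 8/5 × 227 g/cup ≈ 242 g
diced carrots: 6 oz × 8/5 × 28.35 g/oz ≈ 272 g

tomato paste: 64 g; grated parmesan: 10 tbsp; water: 5 fl oz; butter: 242 g; diced carrots: 272 g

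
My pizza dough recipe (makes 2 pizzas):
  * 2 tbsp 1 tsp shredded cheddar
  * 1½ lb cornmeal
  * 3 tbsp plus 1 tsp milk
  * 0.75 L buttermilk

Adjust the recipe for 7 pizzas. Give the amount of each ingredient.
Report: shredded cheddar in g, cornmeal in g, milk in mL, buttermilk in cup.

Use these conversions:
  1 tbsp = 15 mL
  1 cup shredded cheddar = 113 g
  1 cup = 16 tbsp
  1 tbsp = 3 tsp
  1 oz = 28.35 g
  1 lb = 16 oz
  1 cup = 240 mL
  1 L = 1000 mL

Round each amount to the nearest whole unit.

Scaling factor: 7/2 = 3.5.
shredded cheddar: (2 tbsp + 1 tsp = 7/3 tbsp) × 7/2 ÷ 16 tbsp/cup × 113 g/cup ≈ 58 g
cornmeal: 1.5 lb × 7/2 × 16 oz/lb × 28.35 g/oz ≈ 2381 g
milk: (3 tbsp + 1 tsp = 10/3 tbsp) × 7/2 × 15 mL/tbsp = 175 mL
buttermilk: 0.75 L × 7/2 × 1000 mL/L ÷ 240 mL/cup ≈ 11 cup

shredded cheddar: 58 g; cornmeal: 2381 g; milk: 175 mL; buttermilk: 11 cup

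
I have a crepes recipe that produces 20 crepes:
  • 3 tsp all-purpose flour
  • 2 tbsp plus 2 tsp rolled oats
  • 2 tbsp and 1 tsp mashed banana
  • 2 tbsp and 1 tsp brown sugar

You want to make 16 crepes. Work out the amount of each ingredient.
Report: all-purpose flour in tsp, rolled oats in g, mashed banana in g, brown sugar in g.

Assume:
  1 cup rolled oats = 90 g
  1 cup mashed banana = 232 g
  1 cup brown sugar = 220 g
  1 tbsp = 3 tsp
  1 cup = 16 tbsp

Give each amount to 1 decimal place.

Scaling factor: 16/20 = 4/5 = 0.8.
all-purpose flour: 3 tsp × 4/5 = 2.4 tsp
rolled oats: (2 tbsp + 2 tsp = 8/3 tbsp) × 4/5 ÷ 16 tbsp/cup × 90 g/cup = 12.0 g
mashed banana: (2 tbsp + 1 tsp = 7/3 tbsp) × 4/5 ÷ 16 tbsp/cup × 232 g/cup ≈ 27.1 g
brown sugar: (2 tbsp + 1 tsp = 7/3 tbsp) × 4/5 ÷ 16 tbsp/cup × 220 g/cup ≈ 25.7 g

all-purpose flour: 2.4 tsp; rolled oats: 12.0 g; mashed banana: 27.1 g; brown sugar: 25.7 g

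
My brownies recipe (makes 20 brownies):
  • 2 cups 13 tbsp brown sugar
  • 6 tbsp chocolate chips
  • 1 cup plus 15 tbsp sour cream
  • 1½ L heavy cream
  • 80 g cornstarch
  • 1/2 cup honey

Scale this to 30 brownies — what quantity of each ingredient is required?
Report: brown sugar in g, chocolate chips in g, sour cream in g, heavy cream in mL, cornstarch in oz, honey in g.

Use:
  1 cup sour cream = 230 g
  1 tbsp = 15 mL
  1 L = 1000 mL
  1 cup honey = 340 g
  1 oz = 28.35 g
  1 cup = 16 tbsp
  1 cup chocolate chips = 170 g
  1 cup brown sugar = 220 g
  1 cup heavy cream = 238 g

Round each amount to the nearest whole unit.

Scaling factor: 30/20 = 3/2 = 1.5.
brown sugar: (2 cup + 13 tbsp = 2.8125 cup) × 3/2 × 220 g/cup ≈ 928 g
chocolate chips: 6 tbsp × 3/2 ÷ 16 tbsp/cup × 170 g/cup ≈ 96 g
sour cream: (1 cup + 15 tbsp = 1.9375 cup) × 3/2 × 230 g/cup ≈ 668 g
heavy cream: 1.5 L × 3/2 × 1000 mL/L = 2250 mL
cornstarch: 80 g × 3/2 ÷ 28.35 g/oz ≈ 4 oz
honey: 0.5 cup × 3/2 × 340 g/cup = 255 g

brown sugar: 928 g; chocolate chips: 96 g; sour cream: 668 g; heavy cream: 2250 mL; cornstarch: 4 oz; honey: 255 g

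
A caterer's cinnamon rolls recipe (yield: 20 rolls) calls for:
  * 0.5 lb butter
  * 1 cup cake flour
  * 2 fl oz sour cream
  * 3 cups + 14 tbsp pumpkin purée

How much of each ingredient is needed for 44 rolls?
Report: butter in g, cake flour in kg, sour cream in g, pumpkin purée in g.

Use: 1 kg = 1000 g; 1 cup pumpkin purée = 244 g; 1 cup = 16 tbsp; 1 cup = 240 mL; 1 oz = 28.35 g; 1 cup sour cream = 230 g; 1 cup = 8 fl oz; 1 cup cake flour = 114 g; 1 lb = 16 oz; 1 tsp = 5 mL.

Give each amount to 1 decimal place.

Scaling factor: 44/20 = 11/5 = 2.2.
butter: 0.5 lb × 11/5 × 16 oz/lb × 28.35 g/oz ≈ 499.0 g
cake flour: 1 cup × 11/5 × 114 g/cup ÷ 1000 g/kg ≈ 0.3 kg
sour cream: 2 fl oz × 11/5 ÷ 8 fl oz/cup × 230 g/cup = 126.5 g
pumpkin purée: (3 cup + 14 tbsp = 3.875 cup) × 11/5 × 244 g/cup = 2080.1 g

butter: 499.0 g; cake flour: 0.3 kg; sour cream: 126.5 g; pumpkin purée: 2080.1 g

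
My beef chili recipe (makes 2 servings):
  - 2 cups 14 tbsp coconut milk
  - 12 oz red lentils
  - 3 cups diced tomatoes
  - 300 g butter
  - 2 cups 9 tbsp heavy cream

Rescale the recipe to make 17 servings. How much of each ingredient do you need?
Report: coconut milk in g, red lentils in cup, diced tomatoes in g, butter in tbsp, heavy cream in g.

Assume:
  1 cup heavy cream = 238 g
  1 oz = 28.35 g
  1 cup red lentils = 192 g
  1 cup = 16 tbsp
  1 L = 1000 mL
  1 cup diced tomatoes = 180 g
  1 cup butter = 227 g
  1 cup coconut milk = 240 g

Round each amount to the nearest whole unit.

Scaling factor: 17/2 = 8.5.
coconut milk: (2 cup + 14 tbsp = 2.875 cup) × 17/2 × 240 g/cup = 5865 g
red lentils: 12 oz × 17/2 × 28.35 g/oz ÷ 192 g/cup ≈ 15 cup
diced tomatoes: 3 cup × 17/2 × 180 g/cup = 4590 g
butter: 300 g × 17/2 ÷ 227 g/cup × 16 tbsp/cup ≈ 180 tbsp
heavy cream: (2 cup + 9 tbsp = 2.5625 cup) × 17/2 × 238 g/cup ≈ 5184 g

coconut milk: 5865 g; red lentils: 15 cup; diced tomatoes: 4590 g; butter: 180 tbsp; heavy cream: 5184 g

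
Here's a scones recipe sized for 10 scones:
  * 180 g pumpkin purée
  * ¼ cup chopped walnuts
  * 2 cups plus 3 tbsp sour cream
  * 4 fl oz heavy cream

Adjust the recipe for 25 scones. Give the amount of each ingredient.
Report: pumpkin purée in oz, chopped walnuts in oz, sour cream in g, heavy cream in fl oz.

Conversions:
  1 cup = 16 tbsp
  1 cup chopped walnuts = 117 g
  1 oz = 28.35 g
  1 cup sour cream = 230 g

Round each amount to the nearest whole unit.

Scaling factor: 25/10 = 5/2 = 2.5.
pumpkin purée: 180 g × 5/2 ÷ 28.35 g/oz ≈ 16 oz
chopped walnuts: 0.25 cup × 5/2 × 117 g/cup ÷ 28.35 g/oz ≈ 3 oz
sour cream: (2 cup + 3 tbsp = 2.1875 cup) × 5/2 × 230 g/cup ≈ 1258 g
heavy cream: 4 fl oz × 5/2 = 10 fl oz

pumpkin purée: 16 oz; chopped walnuts: 3 oz; sour cream: 1258 g; heavy cream: 10 fl oz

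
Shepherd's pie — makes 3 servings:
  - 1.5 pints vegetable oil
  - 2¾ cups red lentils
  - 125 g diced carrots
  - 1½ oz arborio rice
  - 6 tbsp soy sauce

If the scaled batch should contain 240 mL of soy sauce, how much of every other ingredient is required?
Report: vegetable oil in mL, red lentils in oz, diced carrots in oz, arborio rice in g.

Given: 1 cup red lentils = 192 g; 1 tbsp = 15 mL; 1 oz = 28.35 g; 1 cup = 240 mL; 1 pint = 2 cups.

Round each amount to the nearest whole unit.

The original recipe has 90 mL of soy sauce, so the scaling factor is 240 ÷ 90 = 8/3.
vegetable oil: 1.5 pint × 8/3 × 2 cup/pint × 240 mL/cup = 1920 mL
red lentils: 2.75 cup × 8/3 × 192 g/cup ÷ 28.35 g/oz ≈ 50 oz
diced carrots: 125 g × 8/3 ÷ 28.35 g/oz ≈ 12 oz
arborio rice: 1.5 oz × 8/3 × 28.35 g/oz ≈ 113 g

vegetable oil: 1920 mL; red lentils: 50 oz; diced carrots: 12 oz; arborio rice: 113 g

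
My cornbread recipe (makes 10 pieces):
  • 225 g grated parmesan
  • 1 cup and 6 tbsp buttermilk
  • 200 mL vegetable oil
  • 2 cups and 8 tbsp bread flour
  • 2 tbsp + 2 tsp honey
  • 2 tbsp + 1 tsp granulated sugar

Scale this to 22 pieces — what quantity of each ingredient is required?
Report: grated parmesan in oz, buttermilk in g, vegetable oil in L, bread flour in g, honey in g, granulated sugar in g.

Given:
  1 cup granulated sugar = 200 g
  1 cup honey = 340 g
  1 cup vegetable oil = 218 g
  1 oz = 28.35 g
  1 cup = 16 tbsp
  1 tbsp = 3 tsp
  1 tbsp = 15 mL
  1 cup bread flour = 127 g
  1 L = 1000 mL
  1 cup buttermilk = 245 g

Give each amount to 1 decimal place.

grated parmesan: 17.5 oz; buttermilk: 741.1 g; vegetable oil: 0.4 L; bread flour: 698.5 g; honey: 124.7 g; granulated sugar: 64.2 g

Scaling factor: 22/10 = 11/5 = 2.2.
grated parmesan: 225 g × 11/5 ÷ 28.35 g/oz ≈ 17.5 oz
buttermilk: (1 cup + 6 tbsp = 1.375 cup) × 11/5 × 245 g/cup ≈ 741.1 g
vegetable oil: 200 mL × 11/5 ÷ 1000 mL/L ≈ 0.4 L
bread flour: (2 cup + 8 tbsp = 2.5 cup) × 11/5 × 127 g/cup = 698.5 g
honey: (2 tbsp + 2 tsp = 8/3 tbsp) × 11/5 ÷ 16 tbsp/cup × 340 g/cup ≈ 124.7 g
granulated sugar: (2 tbsp + 1 tsp = 7/3 tbsp) × 11/5 ÷ 16 tbsp/cup × 200 g/cup ≈ 64.2 g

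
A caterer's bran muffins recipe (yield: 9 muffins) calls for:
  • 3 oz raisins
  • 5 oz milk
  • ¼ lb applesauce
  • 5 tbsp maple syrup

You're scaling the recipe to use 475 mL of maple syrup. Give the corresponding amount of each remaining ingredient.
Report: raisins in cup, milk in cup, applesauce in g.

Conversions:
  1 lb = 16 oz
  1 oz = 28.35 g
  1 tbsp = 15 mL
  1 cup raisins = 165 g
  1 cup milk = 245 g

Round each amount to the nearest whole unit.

The original recipe has 75 mL of maple syrup, so the scaling factor is 475 ÷ 75 = 19/3.
raisins: 3 oz × 19/3 × 28.35 g/oz ÷ 165 g/cup ≈ 3 cup
milk: 5 oz × 19/3 × 28.35 g/oz ÷ 245 g/cup ≈ 4 cup
applesauce: 0.25 lb × 19/3 × 16 oz/lb × 28.35 g/oz ≈ 718 g

raisins: 3 cup; milk: 4 cup; applesauce: 718 g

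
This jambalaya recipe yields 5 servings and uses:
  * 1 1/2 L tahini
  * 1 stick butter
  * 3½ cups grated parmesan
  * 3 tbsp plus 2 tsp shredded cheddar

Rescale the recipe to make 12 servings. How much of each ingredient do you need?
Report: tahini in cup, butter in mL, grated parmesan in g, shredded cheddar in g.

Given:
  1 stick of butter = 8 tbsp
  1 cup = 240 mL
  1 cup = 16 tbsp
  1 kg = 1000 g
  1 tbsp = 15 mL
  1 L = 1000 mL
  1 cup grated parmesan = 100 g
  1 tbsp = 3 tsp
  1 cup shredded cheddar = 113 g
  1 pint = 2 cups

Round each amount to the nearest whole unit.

tahini: 15 cup; butter: 288 mL; grated parmesan: 840 g; shredded cheddar: 62 g

Scaling factor: 12/5 = 2.4.
tahini: 1.5 L × 12/5 × 1000 mL/L ÷ 240 mL/cup = 15 cup
butter: 1 stick × 12/5 × 8 tbsp/stick × 15 mL/tbsp = 288 mL
grated parmesan: 3.5 cup × 12/5 × 100 g/cup = 840 g
shredded cheddar: (3 tbsp + 2 tsp = 11/3 tbsp) × 12/5 ÷ 16 tbsp/cup × 113 g/cup ≈ 62 g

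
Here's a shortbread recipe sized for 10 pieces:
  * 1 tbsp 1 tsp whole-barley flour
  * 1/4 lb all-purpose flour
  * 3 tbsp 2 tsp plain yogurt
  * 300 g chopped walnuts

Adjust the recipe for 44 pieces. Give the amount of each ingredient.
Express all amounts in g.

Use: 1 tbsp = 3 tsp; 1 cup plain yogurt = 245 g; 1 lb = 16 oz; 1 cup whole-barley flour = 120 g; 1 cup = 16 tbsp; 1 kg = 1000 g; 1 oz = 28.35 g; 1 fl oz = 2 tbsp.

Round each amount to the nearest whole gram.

whole-barley flour: 44 g; all-purpose flour: 499 g; plain yogurt: 247 g; chopped walnuts: 1320 g

Scaling factor: 44/10 = 22/5 = 4.4.
whole-barley flour: (1 tbsp + 1 tsp = 4/3 tbsp) × 22/5 ÷ 16 tbsp/cup × 120 g/cup = 44 g
all-purpose flour: 0.25 lb × 22/5 × 16 oz/lb × 28.35 g/oz ≈ 499 g
plain yogurt: (3 tbsp + 2 tsp = 11/3 tbsp) × 22/5 ÷ 16 tbsp/cup × 245 g/cup ≈ 247 g
chopped walnuts: 300 g × 22/5 = 1320 g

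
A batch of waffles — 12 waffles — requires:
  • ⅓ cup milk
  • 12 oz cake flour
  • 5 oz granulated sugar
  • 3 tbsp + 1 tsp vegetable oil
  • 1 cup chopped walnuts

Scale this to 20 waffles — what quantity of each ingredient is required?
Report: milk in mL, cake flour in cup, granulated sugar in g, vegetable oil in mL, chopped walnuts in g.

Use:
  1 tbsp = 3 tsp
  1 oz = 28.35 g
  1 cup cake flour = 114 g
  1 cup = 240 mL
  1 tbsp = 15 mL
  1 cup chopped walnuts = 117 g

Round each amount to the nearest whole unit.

Scaling factor: 20/12 = 5/3.
milk: 1/3 cup × 5/3 × 240 mL/cup ≈ 133 mL
cake flour: 12 oz × 5/3 × 28.35 g/oz ÷ 114 g/cup ≈ 5 cup
granulated sugar: 5 oz × 5/3 × 28.35 g/oz ≈ 236 g
vegetable oil: (3 tbsp + 1 tsp = 10/3 tbsp) × 5/3 × 15 mL/tbsp ≈ 83 mL
chopped walnuts: 1 cup × 5/3 × 117 g/cup = 195 g

milk: 133 mL; cake flour: 5 cup; granulated sugar: 236 g; vegetable oil: 83 mL; chopped walnuts: 195 g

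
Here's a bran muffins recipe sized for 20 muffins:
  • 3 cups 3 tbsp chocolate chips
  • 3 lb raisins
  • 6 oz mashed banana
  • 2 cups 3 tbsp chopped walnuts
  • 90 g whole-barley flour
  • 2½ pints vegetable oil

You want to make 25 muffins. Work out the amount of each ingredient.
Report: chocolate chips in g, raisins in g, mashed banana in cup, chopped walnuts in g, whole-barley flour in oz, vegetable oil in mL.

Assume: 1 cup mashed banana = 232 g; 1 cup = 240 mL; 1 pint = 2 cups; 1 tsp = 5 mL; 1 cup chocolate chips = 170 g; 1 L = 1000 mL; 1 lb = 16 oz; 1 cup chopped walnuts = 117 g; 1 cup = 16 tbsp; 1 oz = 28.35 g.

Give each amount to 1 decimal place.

Scaling factor: 25/20 = 5/4 = 1.25.
chocolate chips: (3 cup + 3 tbsp = 3.1875 cup) × 5/4 × 170 g/cup ≈ 677.3 g
raisins: 3 lb × 5/4 × 16 oz/lb × 28.35 g/oz = 1701.0 g
mashed banana: 6 oz × 5/4 × 28.35 g/oz ÷ 232 g/cup ≈ 0.9 cup
chopped walnuts: (2 cup + 3 tbsp = 2.1875 cup) × 5/4 × 117 g/cup ≈ 319.9 g
whole-barley flour: 90 g × 5/4 ÷ 28.35 g/oz ≈ 4.0 oz
vegetable oil: 2.5 pint × 5/4 × 2 cup/pint × 240 mL/cup = 1500.0 mL

chocolate chips: 677.3 g; raisins: 1701.0 g; mashed banana: 0.9 cup; chopped walnuts: 319.9 g; whole-barley flour: 4.0 oz; vegetable oil: 1500.0 mL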